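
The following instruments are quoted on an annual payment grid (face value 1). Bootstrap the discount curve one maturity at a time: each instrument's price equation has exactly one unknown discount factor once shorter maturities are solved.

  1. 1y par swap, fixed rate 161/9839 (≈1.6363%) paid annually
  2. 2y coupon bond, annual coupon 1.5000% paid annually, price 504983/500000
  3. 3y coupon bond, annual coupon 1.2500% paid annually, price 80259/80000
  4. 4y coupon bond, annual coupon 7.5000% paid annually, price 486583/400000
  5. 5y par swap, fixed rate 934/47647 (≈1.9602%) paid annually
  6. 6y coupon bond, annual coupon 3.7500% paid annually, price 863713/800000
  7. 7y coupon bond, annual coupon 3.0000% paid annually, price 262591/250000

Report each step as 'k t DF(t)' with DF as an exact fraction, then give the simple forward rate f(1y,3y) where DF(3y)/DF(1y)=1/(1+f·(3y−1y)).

step 1 [1y] swap r/1=161/9839: DF=(1 − 161/9839·(0))/(1+161/9839) = 9839/10000 ≈ 0.983900
step 2 [2y] bond c/1=3/200: DF=(504983/500000 − 3/200·(0.983900))/(1+3/200) = 1961/2000 ≈ 0.980500
step 3 [3y] bond c/1=1/80: DF=(80259/80000 − 1/80·(0.983900+0.980500))/(1+1/80) = 4833/5000 ≈ 0.966600
step 4 [4y] bond c/1=3/40: DF=(486583/400000 − 3/40·(0.983900+0.980500+0.966600))/(1+3/40) = 9271/10000 ≈ 0.927100
step 5 [5y] swap r/1=934/47647: DF=(1 − 934/47647·(0.983900+0.980500+0.966600+0.927100))/(1+934/47647) = 4533/5000 ≈ 0.906600
step 6 [6y] bond c/1=3/80: DF=(863713/800000 − 3/80·(0.983900+0.980500+0.966600+0.927100+0.906600))/(1+3/80) = 2171/2500 ≈ 0.868400
step 7 [7y] bond c/1=3/100: DF=(262591/250000 − 3/100·(0.983900+0.980500+0.966600+0.927100+0.906600+0.868400))/(1+3/100) = 8557/10000 ≈ 0.855700

1 1 9839/10000
2 2 1961/2000
3 3 4833/5000
4 4 9271/10000
5 5 4533/5000
6 6 2171/2500
7 7 8557/10000
f(1y,3y) = ((9839/10000)/(4833/5000) − 1)/(2) = 173/19332 ≈ 0.8949%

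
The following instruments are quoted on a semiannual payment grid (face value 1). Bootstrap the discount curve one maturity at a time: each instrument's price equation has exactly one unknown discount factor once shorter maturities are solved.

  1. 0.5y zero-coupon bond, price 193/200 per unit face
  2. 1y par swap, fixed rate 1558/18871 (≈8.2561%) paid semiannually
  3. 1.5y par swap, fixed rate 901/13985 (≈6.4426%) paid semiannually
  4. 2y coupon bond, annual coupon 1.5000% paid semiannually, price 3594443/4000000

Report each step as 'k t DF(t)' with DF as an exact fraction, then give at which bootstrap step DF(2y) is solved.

1 1/2 193/200
2 1 9221/10000
3 3/2 9099/10000
4 2 8711/10000
DF(2y) is solved at step 4

step 1 [0.5y] zero: DF = P = 193/200 ≈ 0.965000
step 2 [1y] swap r/2=779/18871: DF=(1 − 779/18871·(0.965000))/(1+779/18871) = 9221/10000 ≈ 0.922100
step 3 [1.5y] swap r/2=901/27970: DF=(1 − 901/27970·(0.965000+0.922100))/(1+901/27970) = 9099/10000 ≈ 0.909900
step 4 [2y] bond c/2=3/400: DF=(3594443/4000000 − 3/400·(0.965000+0.922100+0.909900))/(1+3/400) = 8711/10000 ≈ 0.871100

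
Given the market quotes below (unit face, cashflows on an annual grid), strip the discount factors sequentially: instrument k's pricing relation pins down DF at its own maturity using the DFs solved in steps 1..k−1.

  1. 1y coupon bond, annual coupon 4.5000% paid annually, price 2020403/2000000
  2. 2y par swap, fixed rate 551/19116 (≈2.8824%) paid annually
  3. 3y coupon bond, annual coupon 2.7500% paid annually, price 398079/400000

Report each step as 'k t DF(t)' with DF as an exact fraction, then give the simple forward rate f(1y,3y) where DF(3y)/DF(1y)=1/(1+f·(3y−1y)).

1 1 9667/10000
2 2 9449/10000
3 3 4587/5000
f(1y,3y) = ((9667/10000)/(4587/5000) − 1)/(2) = 493/18348 ≈ 2.6869%

step 1 [1y] bond c/1=9/200: DF=(2020403/2000000 − 9/200·(0))/(1+9/200) = 9667/10000 ≈ 0.966700
step 2 [2y] swap r/1=551/19116: DF=(1 − 551/19116·(0.966700))/(1+551/19116) = 9449/10000 ≈ 0.944900
step 3 [3y] bond c/1=11/400: DF=(398079/400000 − 11/400·(0.966700+0.944900))/(1+11/400) = 4587/5000 ≈ 0.917400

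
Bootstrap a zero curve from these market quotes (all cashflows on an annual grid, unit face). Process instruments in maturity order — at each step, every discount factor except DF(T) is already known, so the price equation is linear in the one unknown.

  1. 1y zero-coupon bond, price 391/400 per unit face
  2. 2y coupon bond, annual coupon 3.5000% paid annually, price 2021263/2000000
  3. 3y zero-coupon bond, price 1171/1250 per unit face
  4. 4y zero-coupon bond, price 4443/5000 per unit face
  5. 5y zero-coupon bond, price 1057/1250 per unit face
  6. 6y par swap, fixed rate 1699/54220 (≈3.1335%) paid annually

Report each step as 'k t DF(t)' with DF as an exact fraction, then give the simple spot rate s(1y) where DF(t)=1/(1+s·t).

step 1 [1y] zero: DF = P = 391/400 ≈ 0.977500
step 2 [2y] bond c/1=7/200: DF=(2021263/2000000 − 7/200·(0.977500))/(1+7/200) = 4717/5000 ≈ 0.943400
step 3 [3y] zero: DF = P = 1171/1250 ≈ 0.936800
step 4 [4y] zero: DF = P = 4443/5000 ≈ 0.888600
step 5 [5y] zero: DF = P = 1057/1250 ≈ 0.845600
step 6 [6y] swap r/1=1699/54220: DF=(1 − 1699/54220·(0.977500+0.943400+0.936800+0.888600+0.845600))/(1+1699/54220) = 8301/10000 ≈ 0.830100

1 1 391/400
2 2 4717/5000
3 3 1171/1250
4 4 4443/5000
5 5 1057/1250
6 6 8301/10000
s(1y) = (1/(391/400) − 1)/(1) = 9/391 ≈ 2.3018%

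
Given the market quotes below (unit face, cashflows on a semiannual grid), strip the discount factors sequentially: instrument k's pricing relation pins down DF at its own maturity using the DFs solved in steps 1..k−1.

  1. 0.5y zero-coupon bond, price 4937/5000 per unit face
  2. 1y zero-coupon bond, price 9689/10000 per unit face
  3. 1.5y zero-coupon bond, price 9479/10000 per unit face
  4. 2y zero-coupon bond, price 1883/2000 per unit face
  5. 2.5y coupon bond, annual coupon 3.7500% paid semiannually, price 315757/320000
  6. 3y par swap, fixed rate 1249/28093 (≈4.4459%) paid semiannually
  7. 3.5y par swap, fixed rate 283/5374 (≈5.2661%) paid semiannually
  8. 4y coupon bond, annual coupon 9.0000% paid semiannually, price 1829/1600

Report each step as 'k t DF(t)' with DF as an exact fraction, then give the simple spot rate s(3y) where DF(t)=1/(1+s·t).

step 1 [0.5y] zero: DF = P = 4937/5000 ≈ 0.987400
step 2 [1y] zero: DF = P = 9689/10000 ≈ 0.968900
step 3 [1.5y] zero: DF = P = 9479/10000 ≈ 0.947900
step 4 [2y] zero: DF = P = 1883/2000 ≈ 0.941500
step 5 [2.5y] bond c/2=3/160: DF=(315757/320000 − 3/160·(0.987400+0.968900+0.947900+0.941500))/(1+3/160) = 4489/5000 ≈ 0.897800
step 6 [3y] swap r/2=1249/56186: DF=(1 − 1249/56186·(0.987400+0.968900+0.947900+0.941500+0.897800))/(1+1249/56186) = 8751/10000 ≈ 0.875100
step 7 [3.5y] swap r/2=283/10748: DF=(1 − 283/10748·(0.987400+0.968900+0.947900+0.941500+0.897800+0.875100))/(1+283/10748) = 4151/5000 ≈ 0.830200
step 8 [4y] bond c/2=9/200: DF=(1829/1600 − 9/200·(0.987400+0.968900+0.947900+0.941500+0.897800+0.875100+0.830200))/(1+9/200) = 4081/5000 ≈ 0.816200

1 1/2 4937/5000
2 1 9689/10000
3 3/2 9479/10000
4 2 1883/2000
5 5/2 4489/5000
6 3 8751/10000
7 7/2 4151/5000
8 4 4081/5000
s(3y) = (1/(8751/10000) − 1)/(3) = 1249/26253 ≈ 4.7576%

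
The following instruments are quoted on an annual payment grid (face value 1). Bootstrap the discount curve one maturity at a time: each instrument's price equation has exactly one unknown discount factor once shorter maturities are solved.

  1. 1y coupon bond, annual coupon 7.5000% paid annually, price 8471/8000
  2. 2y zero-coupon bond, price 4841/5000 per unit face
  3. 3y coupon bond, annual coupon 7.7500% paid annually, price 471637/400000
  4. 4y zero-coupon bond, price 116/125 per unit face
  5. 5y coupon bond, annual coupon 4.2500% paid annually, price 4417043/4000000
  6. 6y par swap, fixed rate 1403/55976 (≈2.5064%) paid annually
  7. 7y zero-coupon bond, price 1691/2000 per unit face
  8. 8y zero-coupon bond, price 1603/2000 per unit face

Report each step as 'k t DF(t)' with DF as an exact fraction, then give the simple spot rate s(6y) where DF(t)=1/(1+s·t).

1 1 197/200
2 2 4841/5000
3 3 4769/5000
4 4 116/125
5 5 9029/10000
6 6 8597/10000
7 7 1691/2000
8 8 1603/2000
s(6y) = (1/(8597/10000) − 1)/(6) = 1403/51582 ≈ 2.7199%

step 1 [1y] bond c/1=3/40: DF=(8471/8000 − 3/40·(0))/(1+3/40) = 197/200 ≈ 0.985000
step 2 [2y] zero: DF = P = 4841/5000 ≈ 0.968200
step 3 [3y] bond c/1=31/400: DF=(471637/400000 − 31/400·(0.985000+0.968200))/(1+31/400) = 4769/5000 ≈ 0.953800
step 4 [4y] zero: DF = P = 116/125 ≈ 0.928000
step 5 [5y] bond c/1=17/400: DF=(4417043/4000000 − 17/400·(0.985000+0.968200+0.953800+0.928000))/(1+17/400) = 9029/10000 ≈ 0.902900
step 6 [6y] swap r/1=1403/55976: DF=(1 − 1403/55976·(0.985000+0.968200+0.953800+0.928000+0.902900))/(1+1403/55976) = 8597/10000 ≈ 0.859700
step 7 [7y] zero: DF = P = 1691/2000 ≈ 0.845500
step 8 [8y] zero: DF = P = 1603/2000 ≈ 0.801500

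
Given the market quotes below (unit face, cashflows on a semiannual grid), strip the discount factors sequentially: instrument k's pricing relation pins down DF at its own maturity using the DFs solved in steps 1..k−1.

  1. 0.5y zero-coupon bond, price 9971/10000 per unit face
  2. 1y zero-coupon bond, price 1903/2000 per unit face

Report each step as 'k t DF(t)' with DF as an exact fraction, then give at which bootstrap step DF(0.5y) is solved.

step 1 [0.5y] zero: DF = P = 9971/10000 ≈ 0.997100
step 2 [1y] zero: DF = P = 1903/2000 ≈ 0.951500

1 1/2 9971/10000
2 1 1903/2000
DF(0.5y) is solved at step 1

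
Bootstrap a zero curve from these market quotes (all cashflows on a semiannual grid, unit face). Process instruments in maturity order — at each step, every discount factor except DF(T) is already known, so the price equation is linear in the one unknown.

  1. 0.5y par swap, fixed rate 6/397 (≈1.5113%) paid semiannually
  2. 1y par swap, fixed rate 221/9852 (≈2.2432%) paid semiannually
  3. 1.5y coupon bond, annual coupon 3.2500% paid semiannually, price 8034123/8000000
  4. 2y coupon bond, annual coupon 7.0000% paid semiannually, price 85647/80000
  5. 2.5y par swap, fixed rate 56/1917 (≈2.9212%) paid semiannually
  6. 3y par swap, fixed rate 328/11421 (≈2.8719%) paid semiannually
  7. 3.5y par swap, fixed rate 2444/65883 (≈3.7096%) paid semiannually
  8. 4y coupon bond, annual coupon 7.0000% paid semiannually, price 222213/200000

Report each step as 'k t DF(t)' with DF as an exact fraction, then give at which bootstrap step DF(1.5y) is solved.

step 1 [0.5y] swap r/2=3/397: DF=(1 − 3/397·(0))/(1+3/397) = 397/400 ≈ 0.992500
step 2 [1y] swap r/2=221/19704: DF=(1 − 221/19704·(0.992500))/(1+221/19704) = 9779/10000 ≈ 0.977900
step 3 [1.5y] bond c/2=13/800: DF=(8034123/8000000 − 13/800·(0.992500+0.977900))/(1+13/800) = 9567/10000 ≈ 0.956700
step 4 [2y] bond c/2=7/200: DF=(85647/80000 − 7/200·(0.992500+0.977900+0.956700))/(1+7/200) = 4677/5000 ≈ 0.935400
step 5 [2.5y] swap r/2=28/1917: DF=(1 − 28/1917·(0.992500+0.977900+0.956700+0.935400))/(1+28/1917) = 93/100 ≈ 0.930000
step 6 [3y] swap r/2=164/11421: DF=(1 − 164/11421·(0.992500+0.977900+0.956700+0.935400+0.930000))/(1+164/11421) = 459/500 ≈ 0.918000
step 7 [3.5y] swap r/2=1222/65883: DF=(1 − 1222/65883·(0.992500+0.977900+0.956700+0.935400+0.930000+0.918000))/(1+1222/65883) = 4389/5000 ≈ 0.877800
step 8 [4y] bond c/2=7/200: DF=(222213/200000 − 7/200·(0.992500+0.977900+0.956700+0.935400+0.930000+0.918000+0.877800))/(1+7/200) = 8507/10000 ≈ 0.850700

1 1/2 397/400
2 1 9779/10000
3 3/2 9567/10000
4 2 4677/5000
5 5/2 93/100
6 3 459/500
7 7/2 4389/5000
8 4 8507/10000
DF(1.5y) is solved at step 3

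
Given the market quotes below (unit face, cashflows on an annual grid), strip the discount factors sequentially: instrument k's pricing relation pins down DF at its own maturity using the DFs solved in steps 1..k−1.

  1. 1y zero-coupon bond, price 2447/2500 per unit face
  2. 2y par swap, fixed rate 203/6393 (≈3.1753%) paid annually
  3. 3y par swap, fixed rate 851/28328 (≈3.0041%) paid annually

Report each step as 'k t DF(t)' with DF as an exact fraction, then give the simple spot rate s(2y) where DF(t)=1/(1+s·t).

step 1 [1y] zero: DF = P = 2447/2500 ≈ 0.978800
step 2 [2y] swap r/1=203/6393: DF=(1 − 203/6393·(0.978800))/(1+203/6393) = 9391/10000 ≈ 0.939100
step 3 [3y] swap r/1=851/28328: DF=(1 − 851/28328·(0.978800+0.939100))/(1+851/28328) = 9149/10000 ≈ 0.914900

1 1 2447/2500
2 2 9391/10000
3 3 9149/10000
s(2y) = (1/(9391/10000) − 1)/(2) = 609/18782 ≈ 3.2425%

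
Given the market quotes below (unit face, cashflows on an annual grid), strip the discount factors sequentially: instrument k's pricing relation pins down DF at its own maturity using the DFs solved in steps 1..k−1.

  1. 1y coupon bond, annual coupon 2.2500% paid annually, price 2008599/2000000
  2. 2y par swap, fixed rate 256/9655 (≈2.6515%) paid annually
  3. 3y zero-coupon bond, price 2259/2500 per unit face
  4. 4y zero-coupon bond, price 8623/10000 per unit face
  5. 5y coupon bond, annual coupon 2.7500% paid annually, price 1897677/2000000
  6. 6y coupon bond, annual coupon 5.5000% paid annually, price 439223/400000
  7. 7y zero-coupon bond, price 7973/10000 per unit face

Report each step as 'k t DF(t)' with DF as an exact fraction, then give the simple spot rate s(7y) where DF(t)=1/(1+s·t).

step 1 [1y] bond c/1=9/400: DF=(2008599/2000000 − 9/400·(0))/(1+9/400) = 4911/5000 ≈ 0.982200
step 2 [2y] swap r/1=256/9655: DF=(1 − 256/9655·(0.982200))/(1+256/9655) = 593/625 ≈ 0.948800
step 3 [3y] zero: DF = P = 2259/2500 ≈ 0.903600
step 4 [4y] zero: DF = P = 8623/10000 ≈ 0.862300
step 5 [5y] bond c/1=11/400: DF=(1897677/2000000 − 11/400·(0.982200+0.948800+0.903600+0.862300))/(1+11/400) = 1649/2000 ≈ 0.824500
step 6 [6y] bond c/1=11/200: DF=(439223/400000 − 11/200·(0.982200+0.948800+0.903600+0.862300+0.824500))/(1+11/200) = 8051/10000 ≈ 0.805100
step 7 [7y] zero: DF = P = 7973/10000 ≈ 0.797300

1 1 4911/5000
2 2 593/625
3 3 2259/2500
4 4 8623/10000
5 5 1649/2000
6 6 8051/10000
7 7 7973/10000
s(7y) = (1/(7973/10000) − 1)/(7) = 2027/55811 ≈ 3.6319%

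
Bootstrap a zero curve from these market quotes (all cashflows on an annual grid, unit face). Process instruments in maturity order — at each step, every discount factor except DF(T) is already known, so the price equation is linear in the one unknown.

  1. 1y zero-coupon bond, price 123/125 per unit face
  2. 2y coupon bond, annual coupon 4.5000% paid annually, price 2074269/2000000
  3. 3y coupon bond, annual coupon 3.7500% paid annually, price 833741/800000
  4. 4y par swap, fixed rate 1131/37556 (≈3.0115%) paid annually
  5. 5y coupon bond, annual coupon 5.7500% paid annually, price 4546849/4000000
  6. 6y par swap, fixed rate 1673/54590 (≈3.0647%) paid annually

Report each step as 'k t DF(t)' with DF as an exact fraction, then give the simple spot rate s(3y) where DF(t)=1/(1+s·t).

1 1 123/125
2 2 9501/10000
3 3 4673/5000
4 4 8869/10000
5 5 8707/10000
6 6 8327/10000
s(3y) = (1/(4673/5000) − 1)/(3) = 109/4673 ≈ 2.3325%

step 1 [1y] zero: DF = P = 123/125 ≈ 0.984000
step 2 [2y] bond c/1=9/200: DF=(2074269/2000000 − 9/200·(0.984000))/(1+9/200) = 9501/10000 ≈ 0.950100
step 3 [3y] bond c/1=3/80: DF=(833741/800000 − 3/80·(0.984000+0.950100))/(1+3/80) = 4673/5000 ≈ 0.934600
step 4 [4y] swap r/1=1131/37556: DF=(1 − 1131/37556·(0.984000+0.950100+0.934600))/(1+1131/37556) = 8869/10000 ≈ 0.886900
step 5 [5y] bond c/1=23/400: DF=(4546849/4000000 − 23/400·(0.984000+0.950100+0.934600+0.886900))/(1+23/400) = 8707/10000 ≈ 0.870700
step 6 [6y] swap r/1=1673/54590: DF=(1 − 1673/54590·(0.984000+0.950100+0.934600+0.886900+0.870700))/(1+1673/54590) = 8327/10000 ≈ 0.832700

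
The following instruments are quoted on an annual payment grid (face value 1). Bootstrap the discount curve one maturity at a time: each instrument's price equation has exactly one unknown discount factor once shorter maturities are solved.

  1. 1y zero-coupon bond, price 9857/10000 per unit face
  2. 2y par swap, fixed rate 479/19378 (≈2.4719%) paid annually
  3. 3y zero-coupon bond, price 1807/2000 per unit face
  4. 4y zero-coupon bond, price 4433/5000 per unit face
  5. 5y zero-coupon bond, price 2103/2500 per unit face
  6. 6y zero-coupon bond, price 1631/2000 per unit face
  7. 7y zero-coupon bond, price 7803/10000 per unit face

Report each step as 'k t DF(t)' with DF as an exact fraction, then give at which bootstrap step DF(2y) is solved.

1 1 9857/10000
2 2 9521/10000
3 3 1807/2000
4 4 4433/5000
5 5 2103/2500
6 6 1631/2000
7 7 7803/10000
DF(2y) is solved at step 2

step 1 [1y] zero: DF = P = 9857/10000 ≈ 0.985700
step 2 [2y] swap r/1=479/19378: DF=(1 − 479/19378·(0.985700))/(1+479/19378) = 9521/10000 ≈ 0.952100
step 3 [3y] zero: DF = P = 1807/2000 ≈ 0.903500
step 4 [4y] zero: DF = P = 4433/5000 ≈ 0.886600
step 5 [5y] zero: DF = P = 2103/2500 ≈ 0.841200
step 6 [6y] zero: DF = P = 1631/2000 ≈ 0.815500
step 7 [7y] zero: DF = P = 7803/10000 ≈ 0.780300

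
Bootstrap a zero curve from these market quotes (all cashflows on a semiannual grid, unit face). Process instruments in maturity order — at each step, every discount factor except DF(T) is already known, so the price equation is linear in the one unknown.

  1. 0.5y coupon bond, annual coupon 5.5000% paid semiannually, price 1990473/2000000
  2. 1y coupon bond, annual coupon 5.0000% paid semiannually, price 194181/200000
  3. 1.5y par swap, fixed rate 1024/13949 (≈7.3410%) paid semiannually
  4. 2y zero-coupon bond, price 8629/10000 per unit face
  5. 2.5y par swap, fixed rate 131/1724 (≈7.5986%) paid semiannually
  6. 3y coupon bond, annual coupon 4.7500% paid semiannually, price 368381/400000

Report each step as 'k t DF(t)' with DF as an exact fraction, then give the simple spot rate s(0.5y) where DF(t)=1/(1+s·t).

1 1/2 4843/5000
2 1 2309/2500
3 3/2 561/625
4 2 8629/10000
5 5/2 8297/10000
6 3 1989/2500
s(0.5y) = (1/(4843/5000) − 1)/(1/2) = 314/4843 ≈ 6.4836%

step 1 [0.5y] bond c/2=11/400: DF=(1990473/2000000 − 11/400·(0))/(1+11/400) = 4843/5000 ≈ 0.968600
step 2 [1y] bond c/2=1/40: DF=(194181/200000 − 1/40·(0.968600))/(1+1/40) = 2309/2500 ≈ 0.923600
step 3 [1.5y] swap r/2=512/13949: DF=(1 − 512/13949·(0.968600+0.923600))/(1+512/13949) = 561/625 ≈ 0.897600
step 4 [2y] zero: DF = P = 8629/10000 ≈ 0.862900
step 5 [2.5y] swap r/2=131/3448: DF=(1 − 131/3448·(0.968600+0.923600+0.897600+0.862900))/(1+131/3448) = 8297/10000 ≈ 0.829700
step 6 [3y] bond c/2=19/800: DF=(368381/400000 − 19/800·(0.968600+0.923600+0.897600+0.862900+0.829700))/(1+19/800) = 1989/2500 ≈ 0.795600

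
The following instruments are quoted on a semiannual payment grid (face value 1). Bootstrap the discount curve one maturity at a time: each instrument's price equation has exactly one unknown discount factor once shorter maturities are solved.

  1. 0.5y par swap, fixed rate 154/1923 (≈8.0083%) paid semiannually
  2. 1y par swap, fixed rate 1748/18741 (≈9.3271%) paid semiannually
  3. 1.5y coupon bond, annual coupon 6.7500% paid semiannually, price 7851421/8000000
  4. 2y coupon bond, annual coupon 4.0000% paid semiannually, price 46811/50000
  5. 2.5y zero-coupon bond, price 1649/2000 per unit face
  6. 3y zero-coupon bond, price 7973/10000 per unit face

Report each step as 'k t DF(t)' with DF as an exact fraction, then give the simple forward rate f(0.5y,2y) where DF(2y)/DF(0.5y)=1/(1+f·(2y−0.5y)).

1 1/2 1923/2000
2 1 4563/5000
3 3/2 4441/5000
4 2 8637/10000
5 5/2 1649/2000
6 3 7973/10000
f(0.5y,2y) = ((1923/2000)/(8637/10000) − 1)/(3/2) = 652/8637 ≈ 7.5489%

step 1 [0.5y] swap r/2=77/1923: DF=(1 − 77/1923·(0))/(1+77/1923) = 1923/2000 ≈ 0.961500
step 2 [1y] swap r/2=874/18741: DF=(1 − 874/18741·(0.961500))/(1+874/18741) = 4563/5000 ≈ 0.912600
step 3 [1.5y] bond c/2=27/800: DF=(7851421/8000000 − 27/800·(0.961500+0.912600))/(1+27/800) = 4441/5000 ≈ 0.888200
step 4 [2y] bond c/2=1/50: DF=(46811/50000 − 1/50·(0.961500+0.912600+0.888200))/(1+1/50) = 8637/10000 ≈ 0.863700
step 5 [2.5y] zero: DF = P = 1649/2000 ≈ 0.824500
step 6 [3y] zero: DF = P = 7973/10000 ≈ 0.797300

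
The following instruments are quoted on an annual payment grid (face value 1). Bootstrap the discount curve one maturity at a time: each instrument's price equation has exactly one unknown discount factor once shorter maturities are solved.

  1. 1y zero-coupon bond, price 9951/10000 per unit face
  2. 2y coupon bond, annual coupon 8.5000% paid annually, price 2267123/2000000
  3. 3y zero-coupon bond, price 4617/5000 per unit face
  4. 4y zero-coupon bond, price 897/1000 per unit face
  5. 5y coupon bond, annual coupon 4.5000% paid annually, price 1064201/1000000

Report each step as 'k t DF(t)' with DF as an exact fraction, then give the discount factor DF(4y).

step 1 [1y] zero: DF = P = 9951/10000 ≈ 0.995100
step 2 [2y] bond c/1=17/200: DF=(2267123/2000000 − 17/200·(0.995100))/(1+17/200) = 2417/2500 ≈ 0.966800
step 3 [3y] zero: DF = P = 4617/5000 ≈ 0.923400
step 4 [4y] zero: DF = P = 897/1000 ≈ 0.897000
step 5 [5y] bond c/1=9/200: DF=(1064201/1000000 − 9/200·(0.995100+0.966800+0.923400+0.897000))/(1+9/200) = 1711/2000 ≈ 0.855500

1 1 9951/10000
2 2 2417/2500
3 3 4617/5000
4 4 897/1000
5 5 1711/2000
DF(4y) = 897/1000 ≈ 0.897000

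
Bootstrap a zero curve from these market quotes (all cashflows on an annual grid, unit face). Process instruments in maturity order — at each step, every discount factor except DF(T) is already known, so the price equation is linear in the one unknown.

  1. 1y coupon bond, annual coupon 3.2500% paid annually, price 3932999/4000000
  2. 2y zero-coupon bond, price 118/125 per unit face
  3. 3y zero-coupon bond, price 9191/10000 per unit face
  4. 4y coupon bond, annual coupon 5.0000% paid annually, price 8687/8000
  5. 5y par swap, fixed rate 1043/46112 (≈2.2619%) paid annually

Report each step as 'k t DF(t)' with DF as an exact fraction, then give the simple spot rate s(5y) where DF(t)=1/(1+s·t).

1 1 9523/10000
2 2 118/125
3 3 9191/10000
4 4 9001/10000
5 5 8957/10000
s(5y) = (1/(8957/10000) − 1)/(5) = 1043/44785 ≈ 2.3289%

step 1 [1y] bond c/1=13/400: DF=(3932999/4000000 − 13/400·(0))/(1+13/400) = 9523/10000 ≈ 0.952300
step 2 [2y] zero: DF = P = 118/125 ≈ 0.944000
step 3 [3y] zero: DF = P = 9191/10000 ≈ 0.919100
step 4 [4y] bond c/1=1/20: DF=(8687/8000 − 1/20·(0.952300+0.944000+0.919100))/(1+1/20) = 9001/10000 ≈ 0.900100
step 5 [5y] swap r/1=1043/46112: DF=(1 − 1043/46112·(0.952300+0.944000+0.919100+0.900100))/(1+1043/46112) = 8957/10000 ≈ 0.895700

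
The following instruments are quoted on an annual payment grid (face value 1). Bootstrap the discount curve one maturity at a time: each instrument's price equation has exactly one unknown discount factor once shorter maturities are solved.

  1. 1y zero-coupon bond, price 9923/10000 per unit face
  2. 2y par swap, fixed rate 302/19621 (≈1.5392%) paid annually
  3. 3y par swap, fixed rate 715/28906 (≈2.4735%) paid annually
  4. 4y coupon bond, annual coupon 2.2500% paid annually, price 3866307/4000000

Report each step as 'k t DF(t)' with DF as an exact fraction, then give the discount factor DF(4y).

step 1 [1y] zero: DF = P = 9923/10000 ≈ 0.992300
step 2 [2y] swap r/1=302/19621: DF=(1 − 302/19621·(0.992300))/(1+302/19621) = 4849/5000 ≈ 0.969800
step 3 [3y] swap r/1=715/28906: DF=(1 − 715/28906·(0.992300+0.969800))/(1+715/28906) = 1857/2000 ≈ 0.928500
step 4 [4y] bond c/1=9/400: DF=(3866307/4000000 − 9/400·(0.992300+0.969800+0.928500))/(1+9/400) = 8817/10000 ≈ 0.881700

1 1 9923/10000
2 2 4849/5000
3 3 1857/2000
4 4 8817/10000
DF(4y) = 8817/10000 ≈ 0.881700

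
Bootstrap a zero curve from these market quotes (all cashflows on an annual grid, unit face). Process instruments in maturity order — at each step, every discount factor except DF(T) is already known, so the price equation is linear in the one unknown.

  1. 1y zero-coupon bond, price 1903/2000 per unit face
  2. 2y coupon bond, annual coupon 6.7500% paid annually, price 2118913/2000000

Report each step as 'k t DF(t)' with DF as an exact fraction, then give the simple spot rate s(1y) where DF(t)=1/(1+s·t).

1 1 1903/2000
2 2 9323/10000
s(1y) = (1/(1903/2000) − 1)/(1) = 97/1903 ≈ 5.0972%

step 1 [1y] zero: DF = P = 1903/2000 ≈ 0.951500
step 2 [2y] bond c/1=27/400: DF=(2118913/2000000 − 27/400·(0.951500))/(1+27/400) = 9323/10000 ≈ 0.932300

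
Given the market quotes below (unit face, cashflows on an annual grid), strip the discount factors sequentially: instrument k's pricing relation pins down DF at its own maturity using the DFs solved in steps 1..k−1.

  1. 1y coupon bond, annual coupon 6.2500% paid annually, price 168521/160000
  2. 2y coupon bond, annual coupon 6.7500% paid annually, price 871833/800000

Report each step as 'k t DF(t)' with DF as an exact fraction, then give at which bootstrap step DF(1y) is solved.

1 1 9913/10000
2 2 4791/5000
DF(1y) is solved at step 1

step 1 [1y] bond c/1=1/16: DF=(168521/160000 − 1/16·(0))/(1+1/16) = 9913/10000 ≈ 0.991300
step 2 [2y] bond c/1=27/400: DF=(871833/800000 − 27/400·(0.991300))/(1+27/400) = 4791/5000 ≈ 0.958200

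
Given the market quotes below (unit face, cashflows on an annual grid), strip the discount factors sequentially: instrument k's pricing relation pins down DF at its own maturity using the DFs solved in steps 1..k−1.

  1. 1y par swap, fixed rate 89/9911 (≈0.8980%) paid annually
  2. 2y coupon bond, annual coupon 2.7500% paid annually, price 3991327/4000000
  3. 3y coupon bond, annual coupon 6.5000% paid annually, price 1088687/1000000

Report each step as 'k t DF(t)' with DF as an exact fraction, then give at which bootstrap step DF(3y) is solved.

step 1 [1y] swap r/1=89/9911: DF=(1 − 89/9911·(0))/(1+89/9911) = 9911/10000 ≈ 0.991100
step 2 [2y] bond c/1=11/400: DF=(3991327/4000000 − 11/400·(0.991100))/(1+11/400) = 4723/5000 ≈ 0.944600
step 3 [3y] bond c/1=13/200: DF=(1088687/1000000 − 13/200·(0.991100+0.944600))/(1+13/200) = 9041/10000 ≈ 0.904100

1 1 9911/10000
2 2 4723/5000
3 3 9041/10000
DF(3y) is solved at step 3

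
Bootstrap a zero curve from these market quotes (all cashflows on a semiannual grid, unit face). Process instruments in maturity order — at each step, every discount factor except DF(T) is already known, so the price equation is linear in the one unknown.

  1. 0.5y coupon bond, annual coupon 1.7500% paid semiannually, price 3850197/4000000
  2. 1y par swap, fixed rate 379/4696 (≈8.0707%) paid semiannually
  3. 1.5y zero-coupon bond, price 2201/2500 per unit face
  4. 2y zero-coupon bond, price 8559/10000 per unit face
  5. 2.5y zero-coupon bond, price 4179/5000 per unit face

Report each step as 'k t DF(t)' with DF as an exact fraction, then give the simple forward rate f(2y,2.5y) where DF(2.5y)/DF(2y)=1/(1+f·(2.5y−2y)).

1 1/2 4771/5000
2 1 4621/5000
3 3/2 2201/2500
4 2 8559/10000
5 5/2 4179/5000
f(2y,2.5y) = ((8559/10000)/(4179/5000) − 1)/(1/2) = 67/1393 ≈ 4.8098%

step 1 [0.5y] bond c/2=7/800: DF=(3850197/4000000 − 7/800·(0))/(1+7/800) = 4771/5000 ≈ 0.954200
step 2 [1y] swap r/2=379/9392: DF=(1 − 379/9392·(0.954200))/(1+379/9392) = 4621/5000 ≈ 0.924200
step 3 [1.5y] zero: DF = P = 2201/2500 ≈ 0.880400
step 4 [2y] zero: DF = P = 8559/10000 ≈ 0.855900
step 5 [2.5y] zero: DF = P = 4179/5000 ≈ 0.835800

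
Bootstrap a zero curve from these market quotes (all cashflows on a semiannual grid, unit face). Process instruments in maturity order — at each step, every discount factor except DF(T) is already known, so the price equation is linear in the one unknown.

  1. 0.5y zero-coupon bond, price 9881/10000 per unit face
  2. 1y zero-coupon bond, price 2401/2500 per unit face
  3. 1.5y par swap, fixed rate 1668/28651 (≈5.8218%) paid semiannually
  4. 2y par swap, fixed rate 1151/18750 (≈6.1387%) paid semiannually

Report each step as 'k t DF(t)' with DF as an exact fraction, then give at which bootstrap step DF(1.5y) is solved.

step 1 [0.5y] zero: DF = P = 9881/10000 ≈ 0.988100
step 2 [1y] zero: DF = P = 2401/2500 ≈ 0.960400
step 3 [1.5y] swap r/2=834/28651: DF=(1 − 834/28651·(0.988100+0.960400))/(1+834/28651) = 4583/5000 ≈ 0.916600
step 4 [2y] swap r/2=1151/37500: DF=(1 − 1151/37500·(0.988100+0.960400+0.916600))/(1+1151/37500) = 8849/10000 ≈ 0.884900

1 1/2 9881/10000
2 1 2401/2500
3 3/2 4583/5000
4 2 8849/10000
DF(1.5y) is solved at step 3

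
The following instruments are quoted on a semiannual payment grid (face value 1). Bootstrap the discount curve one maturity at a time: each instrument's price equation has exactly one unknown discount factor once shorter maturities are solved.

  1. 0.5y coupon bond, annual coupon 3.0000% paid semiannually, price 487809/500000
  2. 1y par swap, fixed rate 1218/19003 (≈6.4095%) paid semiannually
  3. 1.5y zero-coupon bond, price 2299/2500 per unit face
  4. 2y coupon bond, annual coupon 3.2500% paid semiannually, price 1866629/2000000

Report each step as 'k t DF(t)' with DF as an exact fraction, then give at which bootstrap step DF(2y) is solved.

step 1 [0.5y] bond c/2=3/200: DF=(487809/500000 − 3/200·(0))/(1+3/200) = 2403/2500 ≈ 0.961200
step 2 [1y] swap r/2=609/19003: DF=(1 − 609/19003·(0.961200))/(1+609/19003) = 9391/10000 ≈ 0.939100
step 3 [1.5y] zero: DF = P = 2299/2500 ≈ 0.919600
step 4 [2y] bond c/2=13/800: DF=(1866629/2000000 − 13/800·(0.961200+0.939100+0.919600))/(1+13/800) = 8733/10000 ≈ 0.873300

1 1/2 2403/2500
2 1 9391/10000
3 3/2 2299/2500
4 2 8733/10000
DF(2y) is solved at step 4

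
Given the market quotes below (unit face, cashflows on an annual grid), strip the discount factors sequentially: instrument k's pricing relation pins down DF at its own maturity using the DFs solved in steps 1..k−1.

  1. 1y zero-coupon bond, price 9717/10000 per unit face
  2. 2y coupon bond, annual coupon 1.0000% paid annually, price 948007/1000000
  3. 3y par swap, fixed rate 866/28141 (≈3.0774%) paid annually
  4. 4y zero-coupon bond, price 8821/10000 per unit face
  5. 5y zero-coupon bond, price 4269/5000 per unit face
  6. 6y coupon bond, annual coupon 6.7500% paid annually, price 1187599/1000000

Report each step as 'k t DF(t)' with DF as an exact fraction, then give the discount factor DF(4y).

step 1 [1y] zero: DF = P = 9717/10000 ≈ 0.971700
step 2 [2y] bond c/1=1/100: DF=(948007/1000000 − 1/100·(0.971700))/(1+1/100) = 929/1000 ≈ 0.929000
step 3 [3y] swap r/1=866/28141: DF=(1 − 866/28141·(0.971700+0.929000))/(1+866/28141) = 4567/5000 ≈ 0.913400
step 4 [4y] zero: DF = P = 8821/10000 ≈ 0.882100
step 5 [5y] zero: DF = P = 4269/5000 ≈ 0.853800
step 6 [6y] bond c/1=27/400: DF=(1187599/1000000 − 27/400·(0.971700+0.929000+0.913400+0.882100+0.853800))/(1+27/400) = 1031/1250 ≈ 0.824800

1 1 9717/10000
2 2 929/1000
3 3 4567/5000
4 4 8821/10000
5 5 4269/5000
6 6 1031/1250
DF(4y) = 8821/10000 ≈ 0.882100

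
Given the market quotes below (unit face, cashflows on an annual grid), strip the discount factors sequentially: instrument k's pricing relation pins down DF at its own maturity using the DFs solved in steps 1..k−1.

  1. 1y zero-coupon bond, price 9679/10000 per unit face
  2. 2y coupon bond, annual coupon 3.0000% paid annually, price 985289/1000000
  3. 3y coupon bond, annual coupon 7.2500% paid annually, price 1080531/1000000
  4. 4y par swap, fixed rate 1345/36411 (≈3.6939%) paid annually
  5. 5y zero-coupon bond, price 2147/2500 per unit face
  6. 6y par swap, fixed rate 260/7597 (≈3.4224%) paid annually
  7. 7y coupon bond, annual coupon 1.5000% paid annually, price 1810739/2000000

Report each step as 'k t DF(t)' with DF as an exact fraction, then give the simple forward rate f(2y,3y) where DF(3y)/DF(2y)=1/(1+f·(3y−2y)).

1 1 9679/10000
2 2 2321/2500
3 3 8793/10000
4 4 1731/2000
5 5 2147/2500
6 6 409/500
7 7 4067/5000
f(2y,3y) = ((2321/2500)/(8793/10000) − 1)/(1) = 491/8793 ≈ 5.5840%

step 1 [1y] zero: DF = P = 9679/10000 ≈ 0.967900
step 2 [2y] bond c/1=3/100: DF=(985289/1000000 − 3/100·(0.967900))/(1+3/100) = 2321/2500 ≈ 0.928400
step 3 [3y] bond c/1=29/400: DF=(1080531/1000000 − 29/400·(0.967900+0.928400))/(1+29/400) = 8793/10000 ≈ 0.879300
step 4 [4y] swap r/1=1345/36411: DF=(1 − 1345/36411·(0.967900+0.928400+0.879300))/(1+1345/36411) = 1731/2000 ≈ 0.865500
step 5 [5y] zero: DF = P = 2147/2500 ≈ 0.858800
step 6 [6y] swap r/1=260/7597: DF=(1 − 260/7597·(0.967900+0.928400+0.879300+0.865500+0.858800))/(1+260/7597) = 409/500 ≈ 0.818000
step 7 [7y] bond c/1=3/200: DF=(1810739/2000000 − 3/200·(0.967900+0.928400+0.879300+0.865500+0.858800+0.818000))/(1+3/200) = 4067/5000 ≈ 0.813400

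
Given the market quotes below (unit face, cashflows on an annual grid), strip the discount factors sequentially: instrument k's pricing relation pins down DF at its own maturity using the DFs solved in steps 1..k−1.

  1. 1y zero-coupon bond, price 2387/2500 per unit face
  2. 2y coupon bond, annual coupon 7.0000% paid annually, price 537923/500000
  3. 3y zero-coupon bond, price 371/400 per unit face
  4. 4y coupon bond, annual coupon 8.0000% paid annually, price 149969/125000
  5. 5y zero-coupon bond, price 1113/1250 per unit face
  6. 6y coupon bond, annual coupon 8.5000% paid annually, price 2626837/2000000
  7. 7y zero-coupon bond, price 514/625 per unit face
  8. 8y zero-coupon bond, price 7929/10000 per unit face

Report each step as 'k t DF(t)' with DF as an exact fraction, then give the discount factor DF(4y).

1 1 2387/2500
2 2 943/1000
3 3 371/400
4 4 1127/1250
5 5 1113/1250
6 6 1061/1250
7 7 514/625
8 8 7929/10000
DF(4y) = 1127/1250 ≈ 0.901600

step 1 [1y] zero: DF = P = 2387/2500 ≈ 0.954800
step 2 [2y] bond c/1=7/100: DF=(537923/500000 − 7/100·(0.954800))/(1+7/100) = 943/1000 ≈ 0.943000
step 3 [3y] zero: DF = P = 371/400 ≈ 0.927500
step 4 [4y] bond c/1=2/25: DF=(149969/125000 − 2/25·(0.954800+0.943000+0.927500))/(1+2/25) = 1127/1250 ≈ 0.901600
step 5 [5y] zero: DF = P = 1113/1250 ≈ 0.890400
step 6 [6y] bond c/1=17/200: DF=(2626837/2000000 − 17/200·(0.954800+0.943000+0.927500+0.901600+0.890400))/(1+17/200) = 1061/1250 ≈ 0.848800
step 7 [7y] zero: DF = P = 514/625 ≈ 0.822400
step 8 [8y] zero: DF = P = 7929/10000 ≈ 0.792900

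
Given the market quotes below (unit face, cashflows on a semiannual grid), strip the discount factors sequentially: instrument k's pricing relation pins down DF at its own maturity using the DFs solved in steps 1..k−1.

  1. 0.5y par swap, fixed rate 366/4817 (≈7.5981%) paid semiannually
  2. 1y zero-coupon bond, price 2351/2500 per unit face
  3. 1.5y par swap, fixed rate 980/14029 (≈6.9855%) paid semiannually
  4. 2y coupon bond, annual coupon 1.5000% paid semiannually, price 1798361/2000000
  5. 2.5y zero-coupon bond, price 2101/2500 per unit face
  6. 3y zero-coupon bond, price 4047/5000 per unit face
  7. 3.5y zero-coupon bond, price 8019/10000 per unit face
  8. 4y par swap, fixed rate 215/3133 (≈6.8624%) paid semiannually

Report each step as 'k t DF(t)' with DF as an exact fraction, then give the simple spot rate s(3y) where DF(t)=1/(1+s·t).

step 1 [0.5y] swap r/2=183/4817: DF=(1 − 183/4817·(0))/(1+183/4817) = 4817/5000 ≈ 0.963400
step 2 [1y] zero: DF = P = 2351/2500 ≈ 0.940400
step 3 [1.5y] swap r/2=490/14029: DF=(1 − 490/14029·(0.963400+0.940400))/(1+490/14029) = 451/500 ≈ 0.902000
step 4 [2y] bond c/2=3/400: DF=(1798361/2000000 − 3/400·(0.963400+0.940400+0.902000))/(1+3/400) = 2179/2500 ≈ 0.871600
step 5 [2.5y] zero: DF = P = 2101/2500 ≈ 0.840400
step 6 [3y] zero: DF = P = 4047/5000 ≈ 0.809400
step 7 [3.5y] zero: DF = P = 8019/10000 ≈ 0.801900
step 8 [4y] swap r/2=215/6266: DF=(1 − 215/6266·(0.963400+0.940400+0.902000+0.871600+0.840400+0.809400+0.801900))/(1+215/6266) = 1527/2000 ≈ 0.763500

1 1/2 4817/5000
2 1 2351/2500
3 3/2 451/500
4 2 2179/2500
5 5/2 2101/2500
6 3 4047/5000
7 7/2 8019/10000
8 4 1527/2000
s(3y) = (1/(4047/5000) − 1)/(3) = 953/12141 ≈ 7.8494%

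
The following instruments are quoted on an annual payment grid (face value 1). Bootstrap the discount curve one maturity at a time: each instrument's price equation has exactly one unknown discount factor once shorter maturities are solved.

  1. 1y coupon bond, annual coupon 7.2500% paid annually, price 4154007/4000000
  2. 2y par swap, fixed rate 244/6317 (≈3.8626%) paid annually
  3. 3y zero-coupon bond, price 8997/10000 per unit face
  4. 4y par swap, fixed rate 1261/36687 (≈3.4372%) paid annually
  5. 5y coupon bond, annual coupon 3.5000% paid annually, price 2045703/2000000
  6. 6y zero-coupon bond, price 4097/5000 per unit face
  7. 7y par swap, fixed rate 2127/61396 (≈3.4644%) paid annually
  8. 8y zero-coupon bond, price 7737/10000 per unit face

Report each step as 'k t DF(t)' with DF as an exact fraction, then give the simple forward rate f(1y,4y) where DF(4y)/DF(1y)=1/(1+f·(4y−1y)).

step 1 [1y] bond c/1=29/400: DF=(4154007/4000000 − 29/400·(0))/(1+29/400) = 9683/10000 ≈ 0.968300
step 2 [2y] swap r/1=244/6317: DF=(1 − 244/6317·(0.968300))/(1+244/6317) = 2317/2500 ≈ 0.926800
step 3 [3y] zero: DF = P = 8997/10000 ≈ 0.899700
step 4 [4y] swap r/1=1261/36687: DF=(1 − 1261/36687·(0.968300+0.926800+0.899700))/(1+1261/36687) = 8739/10000 ≈ 0.873900
step 5 [5y] bond c/1=7/200: DF=(2045703/2000000 − 7/200·(0.968300+0.926800+0.899700+0.873900))/(1+7/200) = 4321/5000 ≈ 0.864200
step 6 [6y] zero: DF = P = 4097/5000 ≈ 0.819400
step 7 [7y] swap r/1=2127/61396: DF=(1 − 2127/61396·(0.968300+0.926800+0.899700+0.873900+0.864200+0.819400))/(1+2127/61396) = 7873/10000 ≈ 0.787300
step 8 [8y] zero: DF = P = 7737/10000 ≈ 0.773700

1 1 9683/10000
2 2 2317/2500
3 3 8997/10000
4 4 8739/10000
5 5 4321/5000
6 6 4097/5000
7 7 7873/10000
8 8 7737/10000
f(1y,4y) = ((9683/10000)/(8739/10000) − 1)/(3) = 944/26217 ≈ 3.6007%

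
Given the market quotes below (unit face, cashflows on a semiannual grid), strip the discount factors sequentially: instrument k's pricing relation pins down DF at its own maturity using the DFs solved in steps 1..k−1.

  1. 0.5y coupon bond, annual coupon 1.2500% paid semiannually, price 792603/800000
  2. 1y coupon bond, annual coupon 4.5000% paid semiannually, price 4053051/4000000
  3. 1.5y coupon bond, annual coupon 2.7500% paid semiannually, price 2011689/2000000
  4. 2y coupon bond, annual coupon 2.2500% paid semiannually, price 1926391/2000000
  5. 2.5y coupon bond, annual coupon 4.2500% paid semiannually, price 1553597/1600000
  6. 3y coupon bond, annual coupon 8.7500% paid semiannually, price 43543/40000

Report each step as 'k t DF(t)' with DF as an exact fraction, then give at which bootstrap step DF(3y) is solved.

step 1 [0.5y] bond c/2=1/160: DF=(792603/800000 − 1/160·(0))/(1+1/160) = 4923/5000 ≈ 0.984600
step 2 [1y] bond c/2=9/400: DF=(4053051/4000000 − 9/400·(0.984600))/(1+9/400) = 9693/10000 ≈ 0.969300
step 3 [1.5y] bond c/2=11/800: DF=(2011689/2000000 − 11/800·(0.984600+0.969300))/(1+11/800) = 9657/10000 ≈ 0.965700
step 4 [2y] bond c/2=9/800: DF=(1926391/2000000 − 9/800·(0.984600+0.969300+0.965700))/(1+9/800) = 23/25 ≈ 0.920000
step 5 [2.5y] bond c/2=17/800: DF=(1553597/1600000 − 17/800·(0.984600+0.969300+0.965700+0.920000))/(1+17/800) = 8709/10000 ≈ 0.870900
step 6 [3y] bond c/2=7/160: DF=(43543/40000 − 7/160·(0.984600+0.969300+0.965700+0.920000+0.870900))/(1+7/160) = 1691/2000 ≈ 0.845500

1 1/2 4923/5000
2 1 9693/10000
3 3/2 9657/10000
4 2 23/25
5 5/2 8709/10000
6 3 1691/2000
DF(3y) is solved at step 6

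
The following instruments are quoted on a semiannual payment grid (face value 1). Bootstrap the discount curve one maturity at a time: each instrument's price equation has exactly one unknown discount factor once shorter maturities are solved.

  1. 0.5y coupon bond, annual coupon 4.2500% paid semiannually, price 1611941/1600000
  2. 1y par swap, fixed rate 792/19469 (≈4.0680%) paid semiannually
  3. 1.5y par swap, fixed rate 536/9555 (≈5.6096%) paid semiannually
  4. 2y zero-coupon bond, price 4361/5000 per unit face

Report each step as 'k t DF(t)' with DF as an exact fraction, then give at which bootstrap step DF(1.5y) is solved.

1 1/2 1973/2000
2 1 2401/2500
3 3/2 2299/2500
4 2 4361/5000
DF(1.5y) is solved at step 3

step 1 [0.5y] bond c/2=17/800: DF=(1611941/1600000 − 17/800·(0))/(1+17/800) = 1973/2000 ≈ 0.986500
step 2 [1y] swap r/2=396/19469: DF=(1 − 396/19469·(0.986500))/(1+396/19469) = 2401/2500 ≈ 0.960400
step 3 [1.5y] swap r/2=268/9555: DF=(1 − 268/9555·(0.986500+0.960400))/(1+268/9555) = 2299/2500 ≈ 0.919600
step 4 [2y] zero: DF = P = 4361/5000 ≈ 0.872200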